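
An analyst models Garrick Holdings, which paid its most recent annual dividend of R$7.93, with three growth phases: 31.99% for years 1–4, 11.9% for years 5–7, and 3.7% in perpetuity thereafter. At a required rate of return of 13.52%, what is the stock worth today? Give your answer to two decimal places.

Three-stage DDM. Project D₁…D_7; terminal Gordon value at t=7 with g = 0.037; discount at r = 0.1352.
D_1 = 10.4668
D_2 = 13.8151
D_3 = 18.2346
D_4 = 24.0679
D_5 = 26.9319
D_6 = 30.1368
D_7 = 33.7231
TV_7 = 34.9709/(0.1352−0.037) = 356.1187
P₀ = Σ Dₜ/(1+r)ᵗ + TV_7/(1+r)^7 = 235.7312

R$235.73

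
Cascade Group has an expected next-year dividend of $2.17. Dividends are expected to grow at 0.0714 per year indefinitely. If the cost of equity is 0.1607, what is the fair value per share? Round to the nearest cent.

Gordon growth model: P₀ = D₁/(r − g), with D₁ = 2.17 given directly.
P₀ = 2.1700 / (0.1607 − 0.0714) = 2.1700 / 0.0893 = 24.3001

$24.30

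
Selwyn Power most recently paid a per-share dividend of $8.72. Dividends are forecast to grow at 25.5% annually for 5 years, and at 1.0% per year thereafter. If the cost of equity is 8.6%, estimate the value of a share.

$307.54

Two-stage DDM. Project D₁…D_5 at 0.255, terminal growth 0.01, discount at r = 0.086.
D_1 = 10.9436
D_2 = 13.7342
D_3 = 17.2364
D_4 = 21.6317
D_5 = 27.1478
Terminal value at t=5: TV = D_6/(r−g) = 27.4193/(0.086−0.01) = 360.7804
P₀ = 10.9436/(1+0.086)^1 + 13.7342/(1+0.086)^2 + 17.2364/(1+0.086)^3 + 21.6317/(1+0.086)^4 + 27.1478/(1+0.086)^5 + 360.7804/(1+0.086)^5 = 307.5352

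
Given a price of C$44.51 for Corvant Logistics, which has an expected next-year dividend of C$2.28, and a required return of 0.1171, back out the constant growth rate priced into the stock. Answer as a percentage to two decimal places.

From P₀ = D₁/(r − g), the implied growth is g = r − D₁/P₀.
g = 0.1171 − 2.28/44.51 = 0.1171 − 0.05122 = 0.06588

6.59%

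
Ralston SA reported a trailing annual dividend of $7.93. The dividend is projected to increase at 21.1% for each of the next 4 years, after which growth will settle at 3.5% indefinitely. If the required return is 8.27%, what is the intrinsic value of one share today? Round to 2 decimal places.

Two-stage DDM. Project D₁…D_4 at 0.211, terminal growth 0.035, discount at r = 0.0827.
D_1 = 9.6032
D_2 = 11.6295
D_3 = 14.0833
D_4 = 17.0549
Terminal value at t=4: TV = D_5/(r−g) = 17.6518/(0.0827−0.035) = 370.0596
P₀ = 9.6032/(1+0.0827)^1 + 11.6295/(1+0.0827)^2 + 14.0833/(1+0.0827)^3 + 17.0549/(1+0.0827)^4 + 370.0596/(1+0.0827)^4 = 311.5999

$311.60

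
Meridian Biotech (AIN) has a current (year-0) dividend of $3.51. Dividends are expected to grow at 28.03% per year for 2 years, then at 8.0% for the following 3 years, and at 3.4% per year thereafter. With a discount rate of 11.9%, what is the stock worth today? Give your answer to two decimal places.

$71.71

Three-stage DDM. Project D₁…D_5; terminal Gordon value at t=5 with g = 0.034; discount at r = 0.119.
D_1 = 4.4939
D_2 = 5.7535
D_3 = 6.2138
D_4 = 6.7109
D_5 = 7.2477
TV_5 = 7.4942/(0.119−0.034) = 88.1665
P₀ = Σ Dₜ/(1+r)ᵗ + TV_5/(1+r)^5 = 71.7086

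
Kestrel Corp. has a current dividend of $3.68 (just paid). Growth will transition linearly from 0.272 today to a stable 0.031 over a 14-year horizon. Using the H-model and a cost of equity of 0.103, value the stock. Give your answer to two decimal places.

$138.92

H-model: P₀ = D₀[(1+g_L) + H(g_S−g_L)]/(r−g_L), with H = 14/2 = 7.
P₀ = 3.68 × [(1+0.031) + 7×(0.272−0.031)] / (0.103−0.031)
   = 3.68 × 2.7180 / 0.072 = 138.9200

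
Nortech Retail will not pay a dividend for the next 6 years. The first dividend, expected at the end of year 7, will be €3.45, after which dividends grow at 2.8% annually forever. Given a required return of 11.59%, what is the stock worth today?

€20.33

Deferred-dividend DDM. At t=6 the remaining stream is a growing perpetuity with first payment D_7 = 3.45.
V_6 = D_7/(r−g) = 3.45/(0.1159−0.028) = 39.2491
P₀ = V_6/(1+r)^6 = 39.2491/(1+0.1159)^6 = 20.3272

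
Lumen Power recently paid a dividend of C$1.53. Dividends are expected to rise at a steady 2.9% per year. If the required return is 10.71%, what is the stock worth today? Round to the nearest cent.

C$20.16

Gordon growth model: P₀ = D₁/(r − g). D₁ = 1.53 × (1 + 0.029) = 1.5744.
P₀ = 1.5744 / (0.1071 − 0.029) = 1.5744 / 0.0781 = 20.1584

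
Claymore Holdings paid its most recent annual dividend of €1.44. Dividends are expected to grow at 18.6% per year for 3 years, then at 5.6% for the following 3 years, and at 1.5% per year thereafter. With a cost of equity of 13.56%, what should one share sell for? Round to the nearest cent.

Three-stage DDM. Project D₁…D_6; terminal Gordon value at t=6 with g = 0.015; discount at r = 0.1356.
D_1 = 1.7078
D_2 = 2.0255
D_3 = 2.4022
D_4 = 2.5368
D_5 = 2.6788
D_6 = 2.8288
TV_6 = 2.8713/(0.1356−0.015) = 23.8082
P₀ = Σ Dₜ/(1+r)ᵗ + TV_6/(1+r)^6 = 20.0791

€20.08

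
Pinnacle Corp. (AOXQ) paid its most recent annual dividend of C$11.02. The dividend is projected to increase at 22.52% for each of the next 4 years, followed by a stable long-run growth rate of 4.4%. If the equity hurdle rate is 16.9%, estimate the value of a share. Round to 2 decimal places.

Two-stage DDM. Project D₁…D_4 at 0.2252, terminal growth 0.044, discount at r = 0.169.
D_1 = 13.5017
D_2 = 16.5423
D_3 = 20.2676
D_4 = 24.8319
Terminal value at t=4: TV = D_5/(r−g) = 25.9245/(0.169−0.044) = 207.3958
P₀ = 13.5017/(1+0.169)^1 + 16.5423/(1+0.169)^2 + 20.2676/(1+0.169)^3 + 24.8319/(1+0.169)^4 + 207.3958/(1+0.169)^4 = 160.6948

C$160.69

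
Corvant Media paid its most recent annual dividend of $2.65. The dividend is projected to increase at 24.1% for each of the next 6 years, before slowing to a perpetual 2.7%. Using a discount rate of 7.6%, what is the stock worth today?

Two-stage DDM. Project D₁…D_6 at 0.241, terminal growth 0.027, discount at r = 0.076.
D_1 = 3.2887
D_2 = 4.0812
D_3 = 5.0648
D_4 = 6.2854
D_5 = 7.8002
D_6 = 9.6800
Terminal value at t=6: TV = D_7/(r−g) = 9.9414/(0.076−0.027) = 202.8855
P₀ = 3.2887/(1+0.076)^1 + 4.0812/(1+0.076)^2 + 5.0648/(1+0.076)^3 + 6.2854/(1+0.076)^4 + 7.8002/(1+0.076)^5 + 9.6800/(1+0.076)^6 + 202.8855/(1+0.076)^6 = 157.7121

$157.71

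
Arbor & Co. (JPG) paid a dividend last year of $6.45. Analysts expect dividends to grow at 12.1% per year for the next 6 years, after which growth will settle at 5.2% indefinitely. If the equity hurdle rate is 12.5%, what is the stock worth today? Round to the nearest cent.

$129.21

Two-stage DDM. Project D₁…D_6 at 0.121, terminal growth 0.052, discount at r = 0.125.
D_1 = 7.2305
D_2 = 8.1053
D_3 = 9.0861
D_4 = 10.1855
D_5 = 11.4179
D_6 = 12.7995
Terminal value at t=6: TV = D_7/(r−g) = 13.4651/(0.125−0.052) = 184.4532
P₀ = 7.2305/(1+0.125)^1 + 8.1053/(1+0.125)^2 + 9.0861/(1+0.125)^3 + 10.1855/(1+0.125)^4 + 11.4179/(1+0.125)^5 + 12.7995/(1+0.125)^6 + 184.4532/(1+0.125)^6 = 129.2065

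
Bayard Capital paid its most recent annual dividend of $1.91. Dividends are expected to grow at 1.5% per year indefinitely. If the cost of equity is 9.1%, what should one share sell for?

Gordon growth model: P₀ = D₁/(r − g). D₁ = 1.91 × (1 + 0.015) = 1.9386.
P₀ = 1.9386 / (0.091 − 0.015) = 1.9386 / 0.076 = 25.5086

$25.51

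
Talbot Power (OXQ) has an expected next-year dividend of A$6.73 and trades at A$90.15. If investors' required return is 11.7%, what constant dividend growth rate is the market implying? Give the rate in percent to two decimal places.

From P₀ = D₁/(r − g), the implied growth is g = r − D₁/P₀.
g = 0.117 − 6.73/90.15 = 0.117 − 0.07465 = 0.04235

4.23%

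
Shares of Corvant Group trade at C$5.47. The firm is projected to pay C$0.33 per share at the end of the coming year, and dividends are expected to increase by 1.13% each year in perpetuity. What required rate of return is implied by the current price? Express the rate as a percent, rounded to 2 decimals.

7.16%

Rearranging the constant-growth DDM: r = D₁/P₀ + g.
r = 0.3300 / 5.47 + 0.0113 = 0.06033 + 0.0113 = 0.07163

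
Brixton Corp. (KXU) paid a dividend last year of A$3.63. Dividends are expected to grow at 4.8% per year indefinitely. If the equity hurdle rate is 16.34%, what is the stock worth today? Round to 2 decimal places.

A$32.97

Gordon growth model: P₀ = D₁/(r − g). D₁ = 3.63 × (1 + 0.048) = 3.8042.
P₀ = 3.8042 / (0.1634 − 0.048) = 3.8042 / 0.1154 = 32.9657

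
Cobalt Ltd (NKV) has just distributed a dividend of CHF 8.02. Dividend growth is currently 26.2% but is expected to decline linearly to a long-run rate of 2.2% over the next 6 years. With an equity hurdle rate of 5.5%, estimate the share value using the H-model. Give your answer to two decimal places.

CHF 423.36

H-model: P₀ = D₀[(1+g_L) + H(g_S−g_L)]/(r−g_L), with H = 6/2 = 3.
P₀ = 8.02 × [(1+0.022) + 3×(0.262−0.022)] / (0.055−0.022)
   = 8.02 × 1.7420 / 0.033 = 423.3588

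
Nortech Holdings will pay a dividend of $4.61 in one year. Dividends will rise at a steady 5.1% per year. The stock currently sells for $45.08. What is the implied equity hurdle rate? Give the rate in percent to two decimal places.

15.33%

Rearranging the constant-growth DDM: r = D₁/P₀ + g.
r = 4.6100 / 45.08 + 0.051 = 0.10226 + 0.051 = 0.15326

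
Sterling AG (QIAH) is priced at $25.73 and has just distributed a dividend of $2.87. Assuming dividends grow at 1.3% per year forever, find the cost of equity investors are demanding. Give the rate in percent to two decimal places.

12.60%

Rearranging the constant-growth DDM: r = D₁/P₀ + g.
D₁ = 2.87 × (1 + 0.013) = 2.9073.
r = 2.9073 / 25.73 + 0.013 = 0.11299 + 0.013 = 0.12599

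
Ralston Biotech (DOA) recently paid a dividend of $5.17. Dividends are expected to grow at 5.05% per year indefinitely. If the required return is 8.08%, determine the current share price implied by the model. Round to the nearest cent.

$179.24

Gordon growth model: P₀ = D₁/(r − g). D₁ = 5.17 × (1 + 0.0505) = 5.4311.
P₀ = 5.4311 / (0.0808 − 0.0505) = 5.4311 / 0.0303 = 179.2437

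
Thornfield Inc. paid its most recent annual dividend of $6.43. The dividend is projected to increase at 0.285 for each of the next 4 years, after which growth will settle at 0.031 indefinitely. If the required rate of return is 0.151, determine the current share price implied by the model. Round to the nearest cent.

Two-stage DDM. Project D₁…D_4 at 0.285, terminal growth 0.031, discount at r = 0.151.
D_1 = 8.2625
D_2 = 10.6174
D_3 = 13.6433
D_4 = 17.5317
Terminal value at t=4: TV = D_5/(r−g) = 18.0752/(0.151−0.031) = 150.6263
P₀ = 8.2625/(1+0.151)^1 + 10.6174/(1+0.151)^2 + 13.6433/(1+0.151)^3 + 17.5317/(1+0.151)^4 + 150.6263/(1+0.151)^4 = 119.9514

$119.95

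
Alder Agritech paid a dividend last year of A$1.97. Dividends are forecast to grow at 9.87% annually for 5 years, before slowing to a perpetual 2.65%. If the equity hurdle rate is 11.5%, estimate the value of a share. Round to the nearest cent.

Two-stage DDM. Project D₁…D_5 at 0.0987, terminal growth 0.0265, discount at r = 0.115.
D_1 = 2.1644
D_2 = 2.3781
D_3 = 2.6128
D_4 = 2.8707
D_5 = 3.1540
Terminal value at t=5: TV = D_6/(r−g) = 3.2376/(0.115−0.0265) = 36.5828
P₀ = 2.1644/(1+0.115)^1 + 2.3781/(1+0.115)^2 + 2.6128/(1+0.115)^3 + 2.8707/(1+0.115)^4 + 3.1540/(1+0.115)^5 + 36.5828/(1+0.115)^5 = 30.6541

A$30.65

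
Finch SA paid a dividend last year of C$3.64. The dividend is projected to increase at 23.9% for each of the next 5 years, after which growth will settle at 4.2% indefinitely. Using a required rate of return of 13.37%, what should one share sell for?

C$88.43

Two-stage DDM. Project D₁…D_5 at 0.239, terminal growth 0.042, discount at r = 0.1337.
D_1 = 4.5100
D_2 = 5.5878
D_3 = 6.9233
D_4 = 8.5780
D_5 = 10.6282
Terminal value at t=5: TV = D_6/(r−g) = 11.0745/(0.1337−0.042) = 120.7692
P₀ = 4.5100/(1+0.1337)^1 + 5.5878/(1+0.1337)^2 + 6.9233/(1+0.1337)^3 + 8.5780/(1+0.1337)^4 + 10.6282/(1+0.1337)^5 + 120.7692/(1+0.1337)^5 = 88.4308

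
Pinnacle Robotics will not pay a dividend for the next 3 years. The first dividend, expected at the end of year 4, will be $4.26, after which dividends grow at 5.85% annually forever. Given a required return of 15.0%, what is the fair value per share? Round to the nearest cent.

$30.61

Deferred-dividend DDM. At t=3 the remaining stream is a growing perpetuity with first payment D_4 = 4.26.
V_3 = D_4/(r−g) = 4.26/(0.15−0.0585) = 46.5574
P₀ = V_3/(1+r)^3 = 46.5574/(1+0.15)^3 = 30.6122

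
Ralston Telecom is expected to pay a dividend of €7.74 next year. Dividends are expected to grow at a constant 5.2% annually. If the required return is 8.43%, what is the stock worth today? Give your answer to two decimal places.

Gordon growth model: P₀ = D₁/(r − g), with D₁ = 7.74 given directly.
P₀ = 7.7400 / (0.0843 − 0.052) = 7.7400 / 0.0323 = 239.6285

€239.63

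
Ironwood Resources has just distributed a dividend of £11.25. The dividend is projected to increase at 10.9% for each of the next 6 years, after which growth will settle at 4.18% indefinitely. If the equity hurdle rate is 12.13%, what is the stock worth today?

£202.94

Two-stage DDM. Project D₁…D_6 at 0.109, terminal growth 0.0418, discount at r = 0.1213.
D_1 = 12.4763
D_2 = 13.8362
D_3 = 15.3443
D_4 = 17.0168
D_5 = 18.8717
D_6 = 20.9287
Terminal value at t=6: TV = D_7/(r−g) = 21.8035/(0.1213−0.0418) = 274.2578
P₀ = 12.4763/(1+0.1213)^1 + 13.8362/(1+0.1213)^2 + 15.3443/(1+0.1213)^3 + 17.0168/(1+0.1213)^4 + 18.8717/(1+0.1213)^5 + 20.9287/(1+0.1213)^6 + 274.2578/(1+0.1213)^6 = 202.9391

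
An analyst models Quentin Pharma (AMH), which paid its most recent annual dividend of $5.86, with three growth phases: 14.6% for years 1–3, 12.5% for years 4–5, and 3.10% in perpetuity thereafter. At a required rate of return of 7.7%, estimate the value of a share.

Three-stage DDM. Project D₁…D_5; terminal Gordon value at t=5 with g = 0.031; discount at r = 0.077.
D_1 = 6.7156
D_2 = 7.6960
D_3 = 8.8197
D_4 = 9.9221
D_5 = 11.1624
TV_5 = 11.5084/(0.077−0.031) = 250.1827
P₀ = Σ Dₜ/(1+r)ᵗ + TV_5/(1+r)^5 = 207.6632

$207.66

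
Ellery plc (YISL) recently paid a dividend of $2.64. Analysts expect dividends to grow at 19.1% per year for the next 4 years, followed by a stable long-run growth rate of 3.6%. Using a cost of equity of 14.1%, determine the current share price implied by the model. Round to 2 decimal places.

$42.69

Two-stage DDM. Project D₁…D_4 at 0.191, terminal growth 0.036, discount at r = 0.141.
D_1 = 3.1442
D_2 = 3.7448
D_3 = 4.4600
D_4 = 5.3119
Terminal value at t=4: TV = D_5/(r−g) = 5.5031/(0.141−0.036) = 52.4109
P₀ = 3.1442/(1+0.141)^1 + 3.7448/(1+0.141)^2 + 4.4600/(1+0.141)^3 + 5.3119/(1+0.141)^4 + 52.4109/(1+0.141)^4 = 42.6915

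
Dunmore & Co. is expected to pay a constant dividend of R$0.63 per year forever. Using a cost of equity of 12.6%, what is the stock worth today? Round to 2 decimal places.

R$5.00

Zero-growth DDM (perpetuity): P₀ = D/r = 0.63 / 0.126 = 5.0000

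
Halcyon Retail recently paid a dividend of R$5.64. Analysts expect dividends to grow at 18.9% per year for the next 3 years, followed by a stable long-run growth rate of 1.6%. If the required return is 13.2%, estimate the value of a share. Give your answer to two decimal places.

Two-stage DDM. Project D₁…D_3 at 0.189, terminal growth 0.016, discount at r = 0.132.
D_1 = 6.7060
D_2 = 7.9734
D_3 = 9.4804
Terminal value at t=3: TV = D_4/(r−g) = 9.6320/(0.132−0.016) = 83.0348
P₀ = 6.7060/(1+0.132)^1 + 7.9734/(1+0.132)^2 + 9.4804/(1+0.132)^3 + 83.0348/(1+0.132)^3 = 75.9247

R$75.92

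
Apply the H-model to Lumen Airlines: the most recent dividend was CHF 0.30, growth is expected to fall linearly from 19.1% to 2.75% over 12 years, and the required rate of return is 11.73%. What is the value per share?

CHF 6.71

H-model: P₀ = D₀[(1+g_L) + H(g_S−g_L)]/(r−g_L), with H = 12/2 = 6.
P₀ = 0.30 × [(1+0.0275) + 6×(0.191−0.0275)] / (0.1173−0.0275)
   = 0.30 × 2.0085 / 0.0898 = 6.7099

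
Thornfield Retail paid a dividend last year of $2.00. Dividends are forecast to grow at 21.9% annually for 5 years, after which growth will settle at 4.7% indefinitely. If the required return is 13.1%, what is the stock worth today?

Two-stage DDM. Project D₁…D_5 at 0.219, terminal growth 0.047, discount at r = 0.131.
D_1 = 2.4380
D_2 = 2.9719
D_3 = 3.6228
D_4 = 4.4162
D_5 = 5.3833
Terminal value at t=5: TV = D_6/(r−g) = 5.6363/(0.131−0.047) = 67.0990
P₀ = 2.4380/(1+0.131)^1 + 2.9719/(1+0.131)^2 + 3.6228/(1+0.131)^3 + 4.4162/(1+0.131)^4 + 5.3833/(1+0.131)^5 + 67.0990/(1+0.131)^5 = 48.8489

$48.85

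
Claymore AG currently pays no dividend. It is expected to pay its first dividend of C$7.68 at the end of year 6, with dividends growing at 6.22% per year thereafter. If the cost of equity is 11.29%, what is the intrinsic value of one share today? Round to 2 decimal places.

Deferred-dividend DDM. At t=5 the remaining stream is a growing perpetuity with first payment D_6 = 7.68.
V_5 = D_6/(r−g) = 7.68/(0.1129−0.0622) = 151.4793
P₀ = V_5/(1+r)^5 = 151.4793/(1+0.1129)^5 = 88.7304

C$88.73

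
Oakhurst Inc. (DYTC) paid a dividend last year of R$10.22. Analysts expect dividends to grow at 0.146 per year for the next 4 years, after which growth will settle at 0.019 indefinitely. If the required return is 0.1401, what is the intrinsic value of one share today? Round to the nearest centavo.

Two-stage DDM. Project D₁…D_4 at 0.146, terminal growth 0.019, discount at r = 0.1401.
D_1 = 11.7121
D_2 = 13.4221
D_3 = 15.3817
D_4 = 17.6274
Terminal value at t=4: TV = D_5/(r−g) = 17.9624/(0.1401−0.019) = 148.3267
P₀ = 11.7121/(1+0.1401)^1 + 13.4221/(1+0.1401)^2 + 15.3817/(1+0.1401)^3 + 17.6274/(1+0.1401)^4 + 148.3267/(1+0.1401)^4 = 129.2021

R$129.20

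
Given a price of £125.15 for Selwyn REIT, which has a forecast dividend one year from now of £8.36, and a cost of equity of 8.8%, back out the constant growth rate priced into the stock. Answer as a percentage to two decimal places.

2.12%

From P₀ = D₁/(r − g), the implied growth is g = r − D₁/P₀.
g = 0.088 − 8.36/125.15 = 0.088 − 0.06680 = 0.02120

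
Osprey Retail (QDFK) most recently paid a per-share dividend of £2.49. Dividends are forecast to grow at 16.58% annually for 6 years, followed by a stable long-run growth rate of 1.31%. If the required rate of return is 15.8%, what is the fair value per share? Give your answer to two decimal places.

£33.42

Two-stage DDM. Project D₁…D_6 at 0.1658, terminal growth 0.0131, discount at r = 0.158.
D_1 = 2.9028
D_2 = 3.3841
D_3 = 3.9452
D_4 = 4.5993
D_5 = 5.3619
D_6 = 6.2509
Terminal value at t=6: TV = D_7/(r−g) = 6.3328/(0.158−0.0131) = 43.7046
P₀ = 2.9028/(1+0.158)^1 + 3.3841/(1+0.158)^2 + 3.9452/(1+0.158)^3 + 4.5993/(1+0.158)^4 + 5.3619/(1+0.158)^5 + 6.2509/(1+0.158)^6 + 43.7046/(1+0.158)^6 = 33.4211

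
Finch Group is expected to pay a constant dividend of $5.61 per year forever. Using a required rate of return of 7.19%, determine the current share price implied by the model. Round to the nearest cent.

Zero-growth DDM (perpetuity): P₀ = D/r = 5.61 / 0.0719 = 78.0250

$78.03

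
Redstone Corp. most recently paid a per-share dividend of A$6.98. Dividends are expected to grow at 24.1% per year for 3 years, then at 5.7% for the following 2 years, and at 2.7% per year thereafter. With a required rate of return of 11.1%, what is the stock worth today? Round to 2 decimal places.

A$151.95

Three-stage DDM. Project D₁…D_5; terminal Gordon value at t=5 with g = 0.027; discount at r = 0.111.
D_1 = 8.6622
D_2 = 10.7498
D_3 = 13.3405
D_4 = 14.1009
D_5 = 14.9046
TV_5 = 15.3070/(0.111−0.027) = 182.2267
P₀ = Σ Dₜ/(1+r)ᵗ + TV_5/(1+r)^5 = 151.9514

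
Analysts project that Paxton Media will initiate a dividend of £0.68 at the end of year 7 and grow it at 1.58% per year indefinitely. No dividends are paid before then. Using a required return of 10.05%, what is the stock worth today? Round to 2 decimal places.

£4.52

Deferred-dividend DDM. At t=6 the remaining stream is a growing perpetuity with first payment D_7 = 0.68.
V_6 = D_7/(r−g) = 0.68/(0.1005−0.0158) = 8.0283
P₀ = V_6/(1+r)^6 = 8.0283/(1+0.1005)^6 = 4.5194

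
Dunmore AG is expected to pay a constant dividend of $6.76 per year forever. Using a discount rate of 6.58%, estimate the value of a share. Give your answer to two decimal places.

$102.74

Zero-growth DDM (perpetuity): P₀ = D/r = 6.76 / 0.0658 = 102.7356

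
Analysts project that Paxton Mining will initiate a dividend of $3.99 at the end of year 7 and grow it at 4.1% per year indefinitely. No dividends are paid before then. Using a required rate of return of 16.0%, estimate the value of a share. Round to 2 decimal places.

Deferred-dividend DDM. At t=6 the remaining stream is a growing perpetuity with first payment D_7 = 3.99.
V_6 = D_7/(r−g) = 3.99/(0.16−0.041) = 33.5294
P₀ = V_6/(1+r)^6 = 33.5294/(1+0.16)^6 = 13.7619

$13.76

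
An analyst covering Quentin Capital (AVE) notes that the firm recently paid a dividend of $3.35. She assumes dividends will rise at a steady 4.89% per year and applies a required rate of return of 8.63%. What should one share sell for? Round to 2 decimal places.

$93.95

Gordon growth model: P₀ = D₁/(r − g). D₁ = 3.35 × (1 + 0.0489) = 3.5138.
P₀ = 3.5138 / (0.0863 − 0.0489) = 3.5138 / 0.0374 = 93.9523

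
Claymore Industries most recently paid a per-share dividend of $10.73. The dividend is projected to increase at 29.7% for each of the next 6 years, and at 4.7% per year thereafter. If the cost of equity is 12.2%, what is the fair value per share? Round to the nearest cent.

$467.64

Two-stage DDM. Project D₁…D_6 at 0.297, terminal growth 0.047, discount at r = 0.122.
D_1 = 13.9168
D_2 = 18.0501
D_3 = 23.4110
D_4 = 30.3640
D_5 = 39.3822
D_6 = 51.0787
Terminal value at t=6: TV = D_7/(r−g) = 53.4794/(0.122−0.047) = 713.0582
P₀ = 13.9168/(1+0.122)^1 + 18.0501/(1+0.122)^2 + 23.4110/(1+0.122)^3 + 30.3640/(1+0.122)^4 + 39.3822/(1+0.122)^5 + 51.0787/(1+0.122)^6 + 713.0582/(1+0.122)^6 = 467.6374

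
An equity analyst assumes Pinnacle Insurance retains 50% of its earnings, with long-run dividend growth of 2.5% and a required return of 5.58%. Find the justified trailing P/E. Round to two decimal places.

Payout ratio b = 1 − 0.50 = 0.50.
Justified trailing P/E = b(1+g)/(r−g) = 0.50×(1+0.025)/(0.0558−0.025) = 16.6396

16.64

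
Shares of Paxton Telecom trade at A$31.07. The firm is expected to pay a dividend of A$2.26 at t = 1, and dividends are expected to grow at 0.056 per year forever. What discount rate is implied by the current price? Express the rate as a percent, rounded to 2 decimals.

Rearranging the constant-growth DDM: r = D₁/P₀ + g.
r = 2.2600 / 31.07 + 0.056 = 0.07274 + 0.056 = 0.12874

12.87%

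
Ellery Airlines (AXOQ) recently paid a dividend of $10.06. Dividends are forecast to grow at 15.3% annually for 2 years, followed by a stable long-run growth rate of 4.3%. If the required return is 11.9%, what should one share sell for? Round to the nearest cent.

Two-stage DDM. Project D₁…D_2 at 0.153, terminal growth 0.043, discount at r = 0.119.
D_1 = 11.5992
D_2 = 13.3739
Terminal value at t=2: TV = D_3/(r−g) = 13.9489/(0.119−0.043) = 183.5386
P₀ = 11.5992/(1+0.119)^1 + 13.3739/(1+0.119)^2 + 183.5386/(1+0.119)^2 = 167.6237

$167.62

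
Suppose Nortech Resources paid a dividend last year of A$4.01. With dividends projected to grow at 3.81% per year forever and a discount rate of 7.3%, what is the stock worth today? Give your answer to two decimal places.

Gordon growth model: P₀ = D₁/(r − g). D₁ = 4.01 × (1 + 0.0381) = 4.1628.
P₀ = 4.1628 / (0.073 − 0.0381) = 4.1628 / 0.0349 = 119.2774

A$119.28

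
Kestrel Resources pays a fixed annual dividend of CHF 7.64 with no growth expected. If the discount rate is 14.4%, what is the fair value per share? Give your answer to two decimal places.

Zero-growth DDM (perpetuity): P₀ = D/r = 7.64 / 0.144 = 53.0556

CHF 53.06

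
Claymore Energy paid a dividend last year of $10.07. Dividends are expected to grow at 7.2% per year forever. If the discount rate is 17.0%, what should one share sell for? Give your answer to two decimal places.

$110.15

Gordon growth model: P₀ = D₁/(r − g). D₁ = 10.07 × (1 + 0.072) = 10.7950.
P₀ = 10.7950 / (0.17 − 0.072) = 10.7950 / 0.098 = 110.1535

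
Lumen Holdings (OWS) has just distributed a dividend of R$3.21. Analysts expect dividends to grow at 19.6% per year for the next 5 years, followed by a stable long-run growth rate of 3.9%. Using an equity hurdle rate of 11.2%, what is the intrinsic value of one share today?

R$85.83

Two-stage DDM. Project D₁…D_5 at 0.196, terminal growth 0.039, discount at r = 0.112.
D_1 = 3.8392
D_2 = 4.5916
D_3 = 5.4916
D_4 = 6.5679
D_5 = 7.8553
Terminal value at t=5: TV = D_6/(r−g) = 8.1616/(0.112−0.039) = 111.8030
P₀ = 3.8392/(1+0.112)^1 + 4.5916/(1+0.112)^2 + 5.4916/(1+0.112)^3 + 6.5679/(1+0.112)^4 + 7.8553/(1+0.112)^5 + 111.8030/(1+0.112)^5 = 85.8301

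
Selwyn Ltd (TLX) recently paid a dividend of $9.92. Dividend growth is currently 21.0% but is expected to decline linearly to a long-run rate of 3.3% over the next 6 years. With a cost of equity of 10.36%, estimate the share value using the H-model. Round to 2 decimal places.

H-model: P₀ = D₀[(1+g_L) + H(g_S−g_L)]/(r−g_L), with H = 6/2 = 3.
P₀ = 9.92 × [(1+0.033) + 3×(0.21−0.033)] / (0.1036−0.033)
   = 9.92 × 1.5640 / 0.0706 = 219.7575

$219.76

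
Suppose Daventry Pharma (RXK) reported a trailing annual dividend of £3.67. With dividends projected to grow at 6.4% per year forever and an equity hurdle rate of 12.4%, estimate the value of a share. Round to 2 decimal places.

£65.08

Gordon growth model: P₀ = D₁/(r − g). D₁ = 3.67 × (1 + 0.064) = 3.9049.
P₀ = 3.9049 / (0.124 − 0.064) = 3.9049 / 0.06 = 65.0813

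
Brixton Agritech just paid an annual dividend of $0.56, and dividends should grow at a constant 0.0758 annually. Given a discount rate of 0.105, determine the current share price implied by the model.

$20.63

Gordon growth model: P₀ = D₁/(r − g). D₁ = 0.56 × (1 + 0.0758) = 0.6024.
P₀ = 0.6024 / (0.105 − 0.0758) = 0.6024 / 0.0292 = 20.6318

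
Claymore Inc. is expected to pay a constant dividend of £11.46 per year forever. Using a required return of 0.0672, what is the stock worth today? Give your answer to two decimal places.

£170.54

Zero-growth DDM (perpetuity): P₀ = D/r = 11.46 / 0.0672 = 170.5357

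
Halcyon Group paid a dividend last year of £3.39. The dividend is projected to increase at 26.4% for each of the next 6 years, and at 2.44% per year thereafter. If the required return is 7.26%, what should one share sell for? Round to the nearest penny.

£230.54

Two-stage DDM. Project D₁…D_6 at 0.264, terminal growth 0.0244, discount at r = 0.0726.
D_1 = 4.2850
D_2 = 5.4162
D_3 = 6.8461
D_4 = 8.6534
D_5 = 10.9379
D_6 = 13.8255
Terminal value at t=6: TV = D_7/(r−g) = 14.1629/(0.0726−0.0244) = 293.8358
P₀ = 4.2850/(1+0.0726)^1 + 5.4162/(1+0.0726)^2 + 6.8461/(1+0.0726)^3 + 8.6534/(1+0.0726)^4 + 10.9379/(1+0.0726)^5 + 13.8255/(1+0.0726)^6 + 293.8358/(1+0.0726)^6 = 230.5371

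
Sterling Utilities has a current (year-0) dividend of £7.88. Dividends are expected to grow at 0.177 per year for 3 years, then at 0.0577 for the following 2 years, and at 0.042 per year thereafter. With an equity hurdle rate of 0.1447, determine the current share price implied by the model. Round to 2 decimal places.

Three-stage DDM. Project D₁…D_5; terminal Gordon value at t=5 with g = 0.042; discount at r = 0.1447.
D_1 = 9.2748
D_2 = 10.9164
D_3 = 12.8486
D_4 = 13.5900
D_5 = 14.3741
TV_5 = 14.9778/(0.1447−0.042) = 145.8404
P₀ = Σ Dₜ/(1+r)ᵗ + TV_5/(1+r)^5 = 114.4305

£114.43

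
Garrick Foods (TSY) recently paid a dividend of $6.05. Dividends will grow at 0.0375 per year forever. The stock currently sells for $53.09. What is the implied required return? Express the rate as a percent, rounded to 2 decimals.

Rearranging the constant-growth DDM: r = D₁/P₀ + g.
D₁ = 6.05 × (1 + 0.0375) = 6.2769.
r = 6.2769 / 53.09 + 0.0375 = 0.11823 + 0.0375 = 0.15573

15.57%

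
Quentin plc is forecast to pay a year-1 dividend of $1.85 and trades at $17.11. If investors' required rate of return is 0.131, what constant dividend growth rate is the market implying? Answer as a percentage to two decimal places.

2.29%

From P₀ = D₁/(r − g), the implied growth is g = r − D₁/P₀.
g = 0.131 − 1.85/17.11 = 0.131 − 0.10812 = 0.02288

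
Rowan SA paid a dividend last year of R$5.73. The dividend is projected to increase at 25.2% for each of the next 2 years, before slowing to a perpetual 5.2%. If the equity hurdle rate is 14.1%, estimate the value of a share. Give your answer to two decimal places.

Two-stage DDM. Project D₁…D_2 at 0.252, terminal growth 0.052, discount at r = 0.141.
D_1 = 7.1740
D_2 = 8.9818
Terminal value at t=2: TV = D_3/(r−g) = 9.4489/(0.141−0.052) = 106.1669
P₀ = 7.1740/(1+0.141)^1 + 8.9818/(1+0.141)^2 + 106.1669/(1+0.141)^2 = 94.7354

R$94.74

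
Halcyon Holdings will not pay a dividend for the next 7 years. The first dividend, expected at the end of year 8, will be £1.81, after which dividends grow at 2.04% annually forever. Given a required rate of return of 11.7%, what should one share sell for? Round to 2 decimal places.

£8.64

Deferred-dividend DDM. At t=7 the remaining stream is a growing perpetuity with first payment D_8 = 1.81.
V_7 = D_8/(r−g) = 1.81/(0.117−0.0204) = 18.7371
P₀ = V_7/(1+r)^7 = 18.7371/(1+0.117)^7 = 8.6363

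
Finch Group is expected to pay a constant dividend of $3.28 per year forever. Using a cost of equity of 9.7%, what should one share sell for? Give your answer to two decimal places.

$33.81

Zero-growth DDM (perpetuity): P₀ = D/r = 3.28 / 0.097 = 33.8144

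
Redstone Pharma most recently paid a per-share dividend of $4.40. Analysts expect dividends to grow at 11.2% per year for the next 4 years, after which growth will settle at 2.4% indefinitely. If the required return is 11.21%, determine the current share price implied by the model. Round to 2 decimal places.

Two-stage DDM. Project D₁…D_4 at 0.112, terminal growth 0.024, discount at r = 0.1121.
D_1 = 4.8928
D_2 = 5.4408
D_3 = 6.0502
D_4 = 6.7278
Terminal value at t=4: TV = D_5/(r−g) = 6.8892/(0.1121−0.024) = 78.1980
P₀ = 4.8928/(1+0.1121)^1 + 5.4408/(1+0.1121)^2 + 6.0502/(1+0.1121)^3 + 6.7278/(1+0.1121)^4 + 78.1980/(1+0.1121)^4 = 68.7195

$68.72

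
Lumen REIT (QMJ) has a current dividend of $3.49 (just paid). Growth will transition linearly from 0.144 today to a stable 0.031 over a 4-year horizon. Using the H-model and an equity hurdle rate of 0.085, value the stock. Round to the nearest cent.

H-model: P₀ = D₀[(1+g_L) + H(g_S−g_L)]/(r−g_L), with H = 4/2 = 2.
P₀ = 3.49 × [(1+0.031) + 2×(0.144−0.031)] / (0.085−0.031)
   = 3.49 × 1.2570 / 0.054 = 81.2394

$81.24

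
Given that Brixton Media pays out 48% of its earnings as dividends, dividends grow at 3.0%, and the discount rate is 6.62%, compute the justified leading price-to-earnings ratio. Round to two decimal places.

13.26

Justified leading P/E = b/(r−g) = 0.48/(0.0662−0.03) = 13.2597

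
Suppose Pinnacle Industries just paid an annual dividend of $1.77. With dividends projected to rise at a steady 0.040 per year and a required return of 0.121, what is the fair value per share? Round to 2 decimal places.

Gordon growth model: P₀ = D₁/(r − g). D₁ = 1.77 × (1 + 0.04) = 1.8408.
P₀ = 1.8408 / (0.121 − 0.04) = 1.8408 / 0.081 = 22.7259

$22.73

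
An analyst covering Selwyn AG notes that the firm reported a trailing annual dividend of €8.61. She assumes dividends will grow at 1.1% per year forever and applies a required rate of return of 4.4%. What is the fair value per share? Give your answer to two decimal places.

Gordon growth model: P₀ = D₁/(r − g). D₁ = 8.61 × (1 + 0.011) = 8.7047.
P₀ = 8.7047 / (0.044 − 0.011) = 8.7047 / 0.033 = 263.7791

€263.78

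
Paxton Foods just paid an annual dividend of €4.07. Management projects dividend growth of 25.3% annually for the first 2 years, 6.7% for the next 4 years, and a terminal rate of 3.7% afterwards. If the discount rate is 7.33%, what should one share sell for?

€186.94

Three-stage DDM. Project D₁…D_6; terminal Gordon value at t=6 with g = 0.037; discount at r = 0.0733.
D_1 = 5.0997
D_2 = 6.3899
D_3 = 6.8181
D_4 = 7.2749
D_5 = 7.7623
D_6 = 8.2824
TV_6 = 8.5888/(0.0733−0.037) = 236.6063
P₀ = Σ Dₜ/(1+r)ᵗ + TV_6/(1+r)^6 = 186.9371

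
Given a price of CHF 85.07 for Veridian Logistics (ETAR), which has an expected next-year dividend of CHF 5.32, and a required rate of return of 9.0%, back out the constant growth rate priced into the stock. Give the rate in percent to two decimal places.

From P₀ = D₁/(r − g), the implied growth is g = r − D₁/P₀.
g = 0.09 − 5.32/85.07 = 0.09 − 0.06254 = 0.02746

2.75%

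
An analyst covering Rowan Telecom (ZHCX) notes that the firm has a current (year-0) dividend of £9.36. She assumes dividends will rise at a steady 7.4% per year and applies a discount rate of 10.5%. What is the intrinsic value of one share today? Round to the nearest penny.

Gordon growth model: P₀ = D₁/(r − g). D₁ = 9.36 × (1 + 0.074) = 10.0526.
P₀ = 10.0526 / (0.105 − 0.074) = 10.0526 / 0.031 = 324.2787

£324.28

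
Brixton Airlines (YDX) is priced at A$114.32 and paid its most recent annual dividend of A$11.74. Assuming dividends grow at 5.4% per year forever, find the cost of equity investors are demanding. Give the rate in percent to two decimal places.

Rearranging the constant-growth DDM: r = D₁/P₀ + g.
D₁ = 11.74 × (1 + 0.054) = 12.3740.
r = 12.3740 / 114.32 + 0.054 = 0.10824 + 0.054 = 0.16224

16.22%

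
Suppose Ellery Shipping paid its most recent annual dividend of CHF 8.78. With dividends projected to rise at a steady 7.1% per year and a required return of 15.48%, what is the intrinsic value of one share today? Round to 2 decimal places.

Gordon growth model: P₀ = D₁/(r − g). D₁ = 8.78 × (1 + 0.071) = 9.4034.
P₀ = 9.4034 / (0.1548 − 0.071) = 9.4034 / 0.0838 = 112.2122

CHF 112.21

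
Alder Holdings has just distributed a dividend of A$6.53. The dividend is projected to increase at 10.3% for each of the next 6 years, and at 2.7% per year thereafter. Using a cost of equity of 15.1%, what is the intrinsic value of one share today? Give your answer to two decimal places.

Two-stage DDM. Project D₁…D_6 at 0.103, terminal growth 0.027, discount at r = 0.151.
D_1 = 7.2026
D_2 = 7.9445
D_3 = 8.7627
D_4 = 9.6653
D_5 = 10.6608
D_6 = 11.7589
Terminal value at t=6: TV = D_7/(r−g) = 12.0764/(0.151−0.027) = 97.3901
P₀ = 7.2026/(1+0.151)^1 + 7.9445/(1+0.151)^2 + 8.7627/(1+0.151)^3 + 9.6653/(1+0.151)^4 + 10.6608/(1+0.151)^5 + 11.7589/(1+0.151)^6 + 97.3901/(1+0.151)^6 = 75.7280

A$75.73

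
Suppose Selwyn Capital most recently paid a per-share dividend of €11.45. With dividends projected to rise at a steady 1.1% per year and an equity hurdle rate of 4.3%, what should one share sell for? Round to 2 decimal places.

Gordon growth model: P₀ = D₁/(r − g). D₁ = 11.45 × (1 + 0.011) = 11.5759.
P₀ = 11.5759 / (0.043 − 0.011) = 11.5759 / 0.032 = 361.7484

€361.75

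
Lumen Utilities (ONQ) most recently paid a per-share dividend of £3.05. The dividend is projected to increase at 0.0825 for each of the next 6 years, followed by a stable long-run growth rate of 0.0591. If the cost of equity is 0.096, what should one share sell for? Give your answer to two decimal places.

Two-stage DDM. Project D₁…D_6 at 0.0825, terminal growth 0.0591, discount at r = 0.096.
D_1 = 3.3016
D_2 = 3.5740
D_3 = 3.8689
D_4 = 4.1880
D_5 = 4.5336
D_6 = 4.9076
Terminal value at t=6: TV = D_7/(r−g) = 5.1976/(0.096−0.0591) = 140.8568
P₀ = 3.3016/(1+0.096)^1 + 3.5740/(1+0.096)^2 + 3.8689/(1+0.096)^3 + 4.1880/(1+0.096)^4 + 4.5336/(1+0.096)^5 + 4.9076/(1+0.096)^6 + 140.8568/(1+0.096)^6 = 98.7941

£98.79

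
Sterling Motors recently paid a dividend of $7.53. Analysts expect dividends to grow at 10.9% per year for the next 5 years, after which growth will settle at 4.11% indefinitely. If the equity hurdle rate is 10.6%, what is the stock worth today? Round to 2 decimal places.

Two-stage DDM. Project D₁…D_5 at 0.109, terminal growth 0.0411, discount at r = 0.106.
D_1 = 8.3508
D_2 = 9.2610
D_3 = 10.2705
D_4 = 11.3899
D_5 = 12.6314
Terminal value at t=5: TV = D_6/(r−g) = 13.1506/(0.106−0.0411) = 202.6285
P₀ = 8.3508/(1+0.106)^1 + 9.2610/(1+0.106)^2 + 10.2705/(1+0.106)^3 + 11.3899/(1+0.106)^4 + 12.6314/(1+0.106)^5 + 202.6285/(1+0.106)^5 = 160.3979

$160.40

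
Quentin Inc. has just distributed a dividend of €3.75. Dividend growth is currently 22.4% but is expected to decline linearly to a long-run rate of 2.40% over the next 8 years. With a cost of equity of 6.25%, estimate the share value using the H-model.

H-model: P₀ = D₀[(1+g_L) + H(g_S−g_L)]/(r−g_L), with H = 8/2 = 4.
P₀ = 3.75 × [(1+0.024) + 4×(0.224−0.024)] / (0.0625−0.024)
   = 3.75 × 1.8240 / 0.0385 = 177.6623

€177.66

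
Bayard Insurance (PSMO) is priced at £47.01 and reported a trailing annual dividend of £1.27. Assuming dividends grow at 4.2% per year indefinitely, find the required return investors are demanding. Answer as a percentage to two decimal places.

7.02%

Rearranging the constant-growth DDM: r = D₁/P₀ + g.
D₁ = 1.27 × (1 + 0.042) = 1.3233.
r = 1.3233 / 47.01 + 0.042 = 0.02815 + 0.042 = 0.07015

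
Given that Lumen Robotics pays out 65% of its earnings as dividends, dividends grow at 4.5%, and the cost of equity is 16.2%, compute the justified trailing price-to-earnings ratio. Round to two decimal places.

5.81

Justified trailing P/E = b(1+g)/(r−g) = 0.65×(1+0.045)/(0.162−0.045) = 5.8056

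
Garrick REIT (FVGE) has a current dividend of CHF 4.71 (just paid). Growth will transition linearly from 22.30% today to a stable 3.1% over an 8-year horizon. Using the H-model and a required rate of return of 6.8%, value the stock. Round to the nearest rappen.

H-model: P₀ = D₀[(1+g_L) + H(g_S−g_L)]/(r−g_L), with H = 8/2 = 4.
P₀ = 4.71 × [(1+0.031) + 4×(0.223−0.031)] / (0.068−0.031)
   = 4.71 × 1.7990 / 0.037 = 229.0078

CHF 229.01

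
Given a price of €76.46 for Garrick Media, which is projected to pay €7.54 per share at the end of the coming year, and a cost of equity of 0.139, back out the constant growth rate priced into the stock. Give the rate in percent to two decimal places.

From P₀ = D₁/(r − g), the implied growth is g = r − D₁/P₀.
g = 0.139 − 7.54/76.46 = 0.139 − 0.09861 = 0.04039

4.04%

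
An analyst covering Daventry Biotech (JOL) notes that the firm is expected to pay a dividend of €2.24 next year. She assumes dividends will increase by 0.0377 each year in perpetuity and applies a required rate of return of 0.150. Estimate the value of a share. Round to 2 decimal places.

Gordon growth model: P₀ = D₁/(r − g), with D₁ = 2.24 given directly.
P₀ = 2.2400 / (0.15 − 0.0377) = 2.2400 / 0.1123 = 19.9466

€19.95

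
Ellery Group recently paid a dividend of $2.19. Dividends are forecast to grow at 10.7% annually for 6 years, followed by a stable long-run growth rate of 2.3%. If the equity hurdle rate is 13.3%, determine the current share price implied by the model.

$29.84

Two-stage DDM. Project D₁…D_6 at 0.107, terminal growth 0.023, discount at r = 0.133.
D_1 = 2.4243
D_2 = 2.6837
D_3 = 2.9709
D_4 = 3.2888
D_5 = 3.6407
D_6 = 4.0302
Terminal value at t=6: TV = D_7/(r−g) = 4.1229/(0.133−0.023) = 37.4811
P₀ = 2.4243/(1+0.133)^1 + 2.6837/(1+0.133)^2 + 2.9709/(1+0.133)^3 + 3.2888/(1+0.133)^4 + 3.6407/(1+0.133)^5 + 4.0302/(1+0.133)^6 + 37.4811/(1+0.133)^6 = 29.8428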